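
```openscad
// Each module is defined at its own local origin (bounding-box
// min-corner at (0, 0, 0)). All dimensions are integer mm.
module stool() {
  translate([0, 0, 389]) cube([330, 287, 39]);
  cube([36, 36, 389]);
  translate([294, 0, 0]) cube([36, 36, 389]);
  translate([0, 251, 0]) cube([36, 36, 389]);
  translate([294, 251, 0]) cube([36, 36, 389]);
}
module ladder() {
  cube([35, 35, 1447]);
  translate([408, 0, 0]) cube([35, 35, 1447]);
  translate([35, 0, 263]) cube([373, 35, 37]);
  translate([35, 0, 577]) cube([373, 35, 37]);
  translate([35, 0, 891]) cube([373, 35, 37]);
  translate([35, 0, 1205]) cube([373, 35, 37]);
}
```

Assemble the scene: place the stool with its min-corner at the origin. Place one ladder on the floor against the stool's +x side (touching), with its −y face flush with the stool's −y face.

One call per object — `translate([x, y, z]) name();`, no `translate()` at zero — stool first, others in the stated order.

stool();
translate([330, 0, 0]) ladder();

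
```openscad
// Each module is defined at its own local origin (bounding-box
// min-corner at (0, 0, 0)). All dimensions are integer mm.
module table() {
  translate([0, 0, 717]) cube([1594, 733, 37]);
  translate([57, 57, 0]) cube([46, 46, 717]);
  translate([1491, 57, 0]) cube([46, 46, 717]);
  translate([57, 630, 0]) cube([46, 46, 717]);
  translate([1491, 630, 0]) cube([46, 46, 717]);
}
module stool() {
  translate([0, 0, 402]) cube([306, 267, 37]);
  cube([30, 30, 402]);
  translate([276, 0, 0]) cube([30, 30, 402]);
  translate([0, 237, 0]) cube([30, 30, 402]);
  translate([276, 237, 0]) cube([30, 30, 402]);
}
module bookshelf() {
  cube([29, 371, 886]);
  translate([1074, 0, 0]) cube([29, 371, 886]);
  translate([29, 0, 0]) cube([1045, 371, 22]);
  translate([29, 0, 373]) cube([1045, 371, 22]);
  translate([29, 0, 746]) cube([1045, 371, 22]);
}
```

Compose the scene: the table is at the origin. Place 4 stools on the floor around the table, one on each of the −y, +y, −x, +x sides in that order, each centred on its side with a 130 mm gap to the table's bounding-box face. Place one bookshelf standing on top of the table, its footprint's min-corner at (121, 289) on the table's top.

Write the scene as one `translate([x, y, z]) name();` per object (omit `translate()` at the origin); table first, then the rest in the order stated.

table();
translate([644, -397, 0]) stool();
translate([644, 863, 0]) stool();
translate([-436, 233, 0]) stool();
translate([1724, 233, 0]) stool();
translate([121, 289, 754]) bookshelf();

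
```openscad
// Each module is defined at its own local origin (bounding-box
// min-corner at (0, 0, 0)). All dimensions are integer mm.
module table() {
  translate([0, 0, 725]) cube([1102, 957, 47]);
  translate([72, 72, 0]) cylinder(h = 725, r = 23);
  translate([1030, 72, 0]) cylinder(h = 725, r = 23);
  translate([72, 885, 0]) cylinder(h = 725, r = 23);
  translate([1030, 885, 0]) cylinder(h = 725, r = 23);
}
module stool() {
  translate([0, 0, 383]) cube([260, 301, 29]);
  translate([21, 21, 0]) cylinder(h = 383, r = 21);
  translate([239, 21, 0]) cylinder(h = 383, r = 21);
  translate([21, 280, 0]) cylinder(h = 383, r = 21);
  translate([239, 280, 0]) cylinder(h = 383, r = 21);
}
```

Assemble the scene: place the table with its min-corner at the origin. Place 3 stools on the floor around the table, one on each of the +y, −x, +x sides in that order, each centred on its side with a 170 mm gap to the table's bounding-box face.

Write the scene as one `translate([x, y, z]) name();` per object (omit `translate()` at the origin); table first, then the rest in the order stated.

table();
translate([421, 1127, 0]) stool();
translate([-430, 328, 0]) stool();
translate([1272, 328, 0]) stool();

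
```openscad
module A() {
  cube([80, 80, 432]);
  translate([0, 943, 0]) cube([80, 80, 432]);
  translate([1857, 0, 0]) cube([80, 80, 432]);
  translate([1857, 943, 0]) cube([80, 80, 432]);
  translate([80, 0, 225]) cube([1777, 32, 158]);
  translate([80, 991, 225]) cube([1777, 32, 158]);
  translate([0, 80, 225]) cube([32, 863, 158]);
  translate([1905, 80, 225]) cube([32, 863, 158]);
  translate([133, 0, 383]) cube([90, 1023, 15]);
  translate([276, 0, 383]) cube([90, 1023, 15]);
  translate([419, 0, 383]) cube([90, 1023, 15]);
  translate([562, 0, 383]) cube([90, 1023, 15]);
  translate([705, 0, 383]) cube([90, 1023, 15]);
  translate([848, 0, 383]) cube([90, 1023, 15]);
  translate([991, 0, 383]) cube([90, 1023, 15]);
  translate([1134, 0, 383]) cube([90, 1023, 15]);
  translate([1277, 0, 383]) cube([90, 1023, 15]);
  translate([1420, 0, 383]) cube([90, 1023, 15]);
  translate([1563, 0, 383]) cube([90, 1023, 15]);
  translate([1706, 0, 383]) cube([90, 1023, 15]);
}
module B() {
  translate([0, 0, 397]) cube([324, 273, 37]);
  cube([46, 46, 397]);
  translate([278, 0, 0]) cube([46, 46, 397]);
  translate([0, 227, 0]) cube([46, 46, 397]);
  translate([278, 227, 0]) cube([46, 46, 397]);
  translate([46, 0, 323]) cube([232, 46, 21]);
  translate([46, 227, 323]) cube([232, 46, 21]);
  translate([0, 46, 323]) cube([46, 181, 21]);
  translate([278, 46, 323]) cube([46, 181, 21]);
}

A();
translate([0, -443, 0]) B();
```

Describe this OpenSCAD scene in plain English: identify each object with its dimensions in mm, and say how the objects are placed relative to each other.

A is a bed frame 1937 mm long (x) by 1023 mm wide (y). Four 80×80 mm corner posts, 432 mm tall, at the corners of the footprint. Four rails of 32 mm thickness and 158 mm height run between adjacent posts with their undersides at z = 225 mm, their outer faces flush with the outside of the frame (the two x-running rails run between the posts' inner faces; the two y-running rails run between the posts' inner faces). 12 slats, each 90 mm wide (x) and 15 mm thick, lie across the top of the two x-running rails, running the full 1023 mm width of the frame in y; the slats are evenly spaced along x between the inner faces of the end posts with equal gaps (rounded down to the nearest mm) at the −x end and between each pair — any rounding remainder accumulates at the +x end.

B is a four-legged stool. The seat is a 324×273×37 mm slab whose top surface is at z = 434 mm; four square legs, each 46×46 mm in cross-section, run from the floor (z = 0) to the underside of the seat, each flush with a corner of the seat. Four stretchers, 46 mm wide and 21 mm tall, connect adjacent legs with their undersides at z = 323 mm, each running between the inner faces of the legs it joins and aligned with the legs' outer faces on the other axis.

The stool is on the floor beside the bed frame on its −y side.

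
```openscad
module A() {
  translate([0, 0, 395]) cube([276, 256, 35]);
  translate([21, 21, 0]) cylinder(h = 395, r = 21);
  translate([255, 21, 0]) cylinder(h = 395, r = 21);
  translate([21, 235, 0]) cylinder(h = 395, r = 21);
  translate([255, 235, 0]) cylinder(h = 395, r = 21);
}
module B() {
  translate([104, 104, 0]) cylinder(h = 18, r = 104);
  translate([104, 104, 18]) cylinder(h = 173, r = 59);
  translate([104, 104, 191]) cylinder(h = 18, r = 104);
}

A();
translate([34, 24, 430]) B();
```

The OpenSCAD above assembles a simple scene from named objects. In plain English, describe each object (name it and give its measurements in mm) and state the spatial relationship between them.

A is a four-legged stool. The seat is 276×256 mm, 35 mm thick, top at z = 430 mm. It stands on four round legs, each 42 mm in diameter, from z = 0 to the seat underside, each leg's axis is inset half a diameter from the nearest pair of seat edges (so the leg's bounding box is flush with the corner).

B is a spool: two coaxial disc flanges of radius 104 mm and thickness 18 mm, joined by a core cylinder of radius 59 mm and height 173 mm. The lower flange rests on z = 0 and the three cylinders share a vertical axis.

The spool is on top of the stool, centred.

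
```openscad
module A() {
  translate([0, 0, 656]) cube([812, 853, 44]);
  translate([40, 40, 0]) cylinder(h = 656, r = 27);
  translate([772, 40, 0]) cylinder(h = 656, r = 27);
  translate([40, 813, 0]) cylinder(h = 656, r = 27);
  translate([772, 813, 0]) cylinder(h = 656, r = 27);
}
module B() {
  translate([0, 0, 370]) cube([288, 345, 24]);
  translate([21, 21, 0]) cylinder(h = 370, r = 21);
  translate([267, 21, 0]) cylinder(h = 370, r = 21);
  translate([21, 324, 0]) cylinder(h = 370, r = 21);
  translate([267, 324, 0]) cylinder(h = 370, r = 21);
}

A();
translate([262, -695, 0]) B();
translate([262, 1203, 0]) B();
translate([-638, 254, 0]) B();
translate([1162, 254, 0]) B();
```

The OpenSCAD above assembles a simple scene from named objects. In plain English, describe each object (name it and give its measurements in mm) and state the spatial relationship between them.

A is a table with a 812×853 mm rectangular top, 44 mm thick, top surface at z = 700 mm, supported by four round legs of 54 mm diameter, each leg's bounding box inset 13 mm from the nearest pair of top edges, running from the floor.

B is a four-legged stool. The seat is a 288×345×24 mm slab whose top surface is at z = 394 mm; four round legs, each 42 mm in diameter, run from the floor (z = 0) to the underside of the seat, each leg's axis is inset half a diameter from the nearest pair of seat edges (so the leg's bounding box is flush with the corner).

Four stools sit around the table at the −y, +y, −x, +x sides.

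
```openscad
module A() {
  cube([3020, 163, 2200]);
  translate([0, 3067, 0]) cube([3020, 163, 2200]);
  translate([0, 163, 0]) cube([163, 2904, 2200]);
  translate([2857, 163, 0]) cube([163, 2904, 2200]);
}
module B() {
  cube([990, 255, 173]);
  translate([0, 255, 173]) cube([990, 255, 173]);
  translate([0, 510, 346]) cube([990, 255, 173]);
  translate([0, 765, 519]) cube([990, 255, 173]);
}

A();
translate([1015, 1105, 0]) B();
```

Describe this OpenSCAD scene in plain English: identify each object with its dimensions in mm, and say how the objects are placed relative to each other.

A is a box-shaped house frame (walls only): outside footprint 3020×3230 mm, wall height 2200 mm, wall thickness 163 mm. The two y-facing walls run the full x-width; the two x-facing walls fit between the inner faces of the y-facing walls.

B is a straight staircase of 4 solid steps. Each step is 990 mm wide (x), 255 mm deep (y, the going) and 173 mm tall (the rise). The first step rests on the floor; each subsequent step sits one going further in +y and one rise higher in +z, directly behind and above the previous step with no overlap.

The staircase sits inside the house frame, centred.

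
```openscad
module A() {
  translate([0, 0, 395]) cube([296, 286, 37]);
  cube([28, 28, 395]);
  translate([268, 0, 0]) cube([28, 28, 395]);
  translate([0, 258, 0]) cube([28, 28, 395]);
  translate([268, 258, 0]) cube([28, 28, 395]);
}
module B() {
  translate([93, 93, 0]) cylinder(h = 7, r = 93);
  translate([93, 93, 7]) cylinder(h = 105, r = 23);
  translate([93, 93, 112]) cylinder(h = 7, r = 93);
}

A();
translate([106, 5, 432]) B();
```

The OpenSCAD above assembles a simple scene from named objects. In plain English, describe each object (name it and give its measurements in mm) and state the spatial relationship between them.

A is a four-legged stool. The seat is a 296×286×37 mm slab whose top surface is at z = 432 mm; four square legs, each 28×28 mm in cross-section, run from the floor (z = 0) to the underside of the seat, each flush with a corner of the seat.

B is a spool: two coaxial disc flanges of radius 93 mm and thickness 7 mm, joined by a core cylinder of radius 23 mm and height 105 mm. The lower flange rests on z = 0 and the three cylinders share a vertical axis.

The spool is on top of the stool.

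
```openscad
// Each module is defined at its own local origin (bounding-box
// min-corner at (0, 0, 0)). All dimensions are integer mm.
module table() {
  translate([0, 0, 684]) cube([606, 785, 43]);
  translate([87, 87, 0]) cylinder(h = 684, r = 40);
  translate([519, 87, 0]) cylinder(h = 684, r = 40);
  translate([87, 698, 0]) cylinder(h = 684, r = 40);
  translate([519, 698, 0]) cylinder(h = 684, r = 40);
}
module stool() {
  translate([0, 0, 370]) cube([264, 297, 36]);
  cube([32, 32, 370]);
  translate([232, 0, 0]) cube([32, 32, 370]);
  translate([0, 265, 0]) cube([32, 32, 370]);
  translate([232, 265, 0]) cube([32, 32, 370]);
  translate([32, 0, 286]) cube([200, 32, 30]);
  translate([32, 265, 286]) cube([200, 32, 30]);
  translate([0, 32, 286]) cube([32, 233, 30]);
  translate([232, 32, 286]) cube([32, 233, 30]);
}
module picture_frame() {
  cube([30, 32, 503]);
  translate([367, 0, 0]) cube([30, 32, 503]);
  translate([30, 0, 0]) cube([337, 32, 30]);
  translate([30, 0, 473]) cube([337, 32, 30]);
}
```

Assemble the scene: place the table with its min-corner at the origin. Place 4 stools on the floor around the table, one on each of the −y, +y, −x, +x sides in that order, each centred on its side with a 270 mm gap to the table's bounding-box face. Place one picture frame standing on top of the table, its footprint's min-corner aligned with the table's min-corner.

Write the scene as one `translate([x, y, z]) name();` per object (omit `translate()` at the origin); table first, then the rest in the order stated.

table();
translate([171, -567, 0]) stool();
translate([171, 1055, 0]) stool();
translate([-534, 244, 0]) stool();
translate([876, 244, 0]) stool();
translate([0, 0, 727]) picture_frame();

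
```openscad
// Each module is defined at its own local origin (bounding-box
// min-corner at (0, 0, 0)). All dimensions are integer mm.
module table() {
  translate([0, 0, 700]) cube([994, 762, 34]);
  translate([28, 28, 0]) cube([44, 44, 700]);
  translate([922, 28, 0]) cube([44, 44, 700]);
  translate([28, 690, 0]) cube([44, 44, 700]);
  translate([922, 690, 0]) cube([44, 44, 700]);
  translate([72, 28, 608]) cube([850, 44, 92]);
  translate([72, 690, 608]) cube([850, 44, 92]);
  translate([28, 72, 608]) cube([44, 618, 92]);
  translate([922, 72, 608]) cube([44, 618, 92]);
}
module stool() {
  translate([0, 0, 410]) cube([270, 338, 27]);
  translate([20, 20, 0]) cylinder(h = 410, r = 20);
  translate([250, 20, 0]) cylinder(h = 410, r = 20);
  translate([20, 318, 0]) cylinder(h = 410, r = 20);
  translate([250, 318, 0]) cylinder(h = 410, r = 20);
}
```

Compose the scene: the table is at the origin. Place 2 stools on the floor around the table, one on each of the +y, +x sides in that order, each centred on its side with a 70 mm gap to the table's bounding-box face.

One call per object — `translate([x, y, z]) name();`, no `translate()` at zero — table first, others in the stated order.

table();
translate([362, 832, 0]) stool();
translate([1064, 212, 0]) stool();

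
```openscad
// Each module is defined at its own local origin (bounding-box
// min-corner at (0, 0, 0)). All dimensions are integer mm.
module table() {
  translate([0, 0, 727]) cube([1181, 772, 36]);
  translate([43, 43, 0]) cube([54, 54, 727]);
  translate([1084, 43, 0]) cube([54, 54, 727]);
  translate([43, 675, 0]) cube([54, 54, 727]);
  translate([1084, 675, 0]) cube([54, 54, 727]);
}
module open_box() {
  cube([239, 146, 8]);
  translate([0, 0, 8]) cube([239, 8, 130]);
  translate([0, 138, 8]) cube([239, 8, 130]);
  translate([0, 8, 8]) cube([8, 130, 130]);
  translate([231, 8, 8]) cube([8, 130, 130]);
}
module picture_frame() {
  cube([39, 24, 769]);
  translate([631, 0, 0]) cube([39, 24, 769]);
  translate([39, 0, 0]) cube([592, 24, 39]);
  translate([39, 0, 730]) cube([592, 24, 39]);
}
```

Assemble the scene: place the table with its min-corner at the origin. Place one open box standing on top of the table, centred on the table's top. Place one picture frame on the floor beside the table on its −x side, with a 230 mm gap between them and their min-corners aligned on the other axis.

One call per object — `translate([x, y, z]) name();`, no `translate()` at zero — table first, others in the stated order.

table();
translate([471, 313, 763]) open_box();
translate([-900, 0, 0]) picture_frame();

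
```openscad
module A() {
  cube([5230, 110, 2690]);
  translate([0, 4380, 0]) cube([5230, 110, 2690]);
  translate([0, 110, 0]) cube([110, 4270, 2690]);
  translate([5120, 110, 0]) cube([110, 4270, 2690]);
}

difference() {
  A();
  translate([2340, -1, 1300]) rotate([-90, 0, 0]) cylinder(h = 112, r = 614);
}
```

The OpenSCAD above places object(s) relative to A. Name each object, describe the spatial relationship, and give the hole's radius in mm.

The subtracted cylinder has r = 614 mm.

A is a house frame. The house frame has a circular hole through its front wall. The hole's radius is 614 mm.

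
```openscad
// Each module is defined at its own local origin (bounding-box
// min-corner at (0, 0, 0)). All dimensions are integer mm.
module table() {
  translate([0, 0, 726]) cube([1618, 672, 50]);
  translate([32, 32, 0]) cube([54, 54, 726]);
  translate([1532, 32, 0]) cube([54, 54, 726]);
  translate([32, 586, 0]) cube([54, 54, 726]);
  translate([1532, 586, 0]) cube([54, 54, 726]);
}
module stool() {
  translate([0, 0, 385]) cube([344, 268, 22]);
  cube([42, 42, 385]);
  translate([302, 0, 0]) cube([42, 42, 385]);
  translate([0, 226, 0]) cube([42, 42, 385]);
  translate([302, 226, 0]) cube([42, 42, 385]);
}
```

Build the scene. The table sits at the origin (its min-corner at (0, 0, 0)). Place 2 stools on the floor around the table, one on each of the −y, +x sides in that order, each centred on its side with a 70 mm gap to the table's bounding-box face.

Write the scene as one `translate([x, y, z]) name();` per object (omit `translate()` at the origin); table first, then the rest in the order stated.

table();
translate([637, -338, 0]) stool();
translate([1688, 202, 0]) stool();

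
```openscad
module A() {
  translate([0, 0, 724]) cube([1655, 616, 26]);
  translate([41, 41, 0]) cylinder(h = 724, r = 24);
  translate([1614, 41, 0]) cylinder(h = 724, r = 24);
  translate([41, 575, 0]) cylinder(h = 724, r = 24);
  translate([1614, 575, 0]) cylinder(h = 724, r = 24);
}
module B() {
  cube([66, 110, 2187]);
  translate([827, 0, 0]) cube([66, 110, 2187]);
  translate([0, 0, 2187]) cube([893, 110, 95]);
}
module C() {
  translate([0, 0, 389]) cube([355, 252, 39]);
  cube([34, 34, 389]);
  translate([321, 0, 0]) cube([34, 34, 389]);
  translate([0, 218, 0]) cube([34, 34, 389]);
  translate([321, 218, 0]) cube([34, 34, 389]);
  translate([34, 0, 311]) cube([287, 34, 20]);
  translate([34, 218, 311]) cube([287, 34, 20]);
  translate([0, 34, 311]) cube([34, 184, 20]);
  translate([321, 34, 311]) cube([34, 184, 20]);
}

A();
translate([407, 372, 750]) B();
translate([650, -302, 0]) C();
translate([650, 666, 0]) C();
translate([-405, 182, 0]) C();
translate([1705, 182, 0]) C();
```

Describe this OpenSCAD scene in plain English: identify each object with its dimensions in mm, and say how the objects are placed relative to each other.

A is a table with a 1655×616 mm rectangular top, 26 mm thick, top surface at z = 750 mm, supported by four round legs of 48 mm diameter, each leg's bounding box inset 17 mm from the nearest pair of top edges, running from the floor.

B is a rectangular door frame: two vertical jambs of 66×110 mm section, 2187 mm tall, with a clear opening 761 mm wide between their inner faces. A header 95 mm tall and 110 mm deep lies on top of the jambs and spans the full outside width.

C is a simple wooden stool: a rectangular seat 355 mm (x) by 252 mm (y), 39 mm thick, top face at z = 428 mm, on four square legs, each 34×34 mm in cross-section. The legs rest on z = 0, each flush with a corner of the seat. Four stretchers, 34 mm wide and 20 mm tall, connect adjacent legs with their undersides at z = 311 mm, each running between the inner faces of the legs it joins and aligned with the legs' outer faces on the other axis.

The door frame is on top of the table. Four stools sit around the table at the −y, +y, −x, +x sides.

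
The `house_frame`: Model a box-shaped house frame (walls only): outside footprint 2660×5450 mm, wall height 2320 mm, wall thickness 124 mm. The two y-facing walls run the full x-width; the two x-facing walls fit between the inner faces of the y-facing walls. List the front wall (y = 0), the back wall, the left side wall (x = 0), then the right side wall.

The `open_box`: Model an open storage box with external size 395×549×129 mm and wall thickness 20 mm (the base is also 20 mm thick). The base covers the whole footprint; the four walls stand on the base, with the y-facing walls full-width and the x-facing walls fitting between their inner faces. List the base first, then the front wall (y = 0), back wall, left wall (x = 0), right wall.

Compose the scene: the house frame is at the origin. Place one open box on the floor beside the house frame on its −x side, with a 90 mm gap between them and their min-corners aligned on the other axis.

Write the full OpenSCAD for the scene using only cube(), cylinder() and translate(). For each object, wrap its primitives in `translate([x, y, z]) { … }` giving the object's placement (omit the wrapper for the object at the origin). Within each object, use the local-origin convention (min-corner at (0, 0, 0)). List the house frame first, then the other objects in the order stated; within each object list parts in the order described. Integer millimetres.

cube([2660, 124, 2320]);
translate([0, 5326, 0]) cube([2660, 124, 2320]);
translate([0, 124, 0]) cube([124, 5202, 2320]);
translate([2536, 124, 0]) cube([124, 5202, 2320]);
translate([-485, 0, 0]) {
  cube([395, 549, 20]);
  translate([0, 0, 20]) cube([395, 20, 109]);
  translate([0, 529, 20]) cube([395, 20, 109]);
  translate([0, 20, 20]) cube([20, 509, 109]);
  translate([375, 20, 20]) cube([20, 509, 109]);
}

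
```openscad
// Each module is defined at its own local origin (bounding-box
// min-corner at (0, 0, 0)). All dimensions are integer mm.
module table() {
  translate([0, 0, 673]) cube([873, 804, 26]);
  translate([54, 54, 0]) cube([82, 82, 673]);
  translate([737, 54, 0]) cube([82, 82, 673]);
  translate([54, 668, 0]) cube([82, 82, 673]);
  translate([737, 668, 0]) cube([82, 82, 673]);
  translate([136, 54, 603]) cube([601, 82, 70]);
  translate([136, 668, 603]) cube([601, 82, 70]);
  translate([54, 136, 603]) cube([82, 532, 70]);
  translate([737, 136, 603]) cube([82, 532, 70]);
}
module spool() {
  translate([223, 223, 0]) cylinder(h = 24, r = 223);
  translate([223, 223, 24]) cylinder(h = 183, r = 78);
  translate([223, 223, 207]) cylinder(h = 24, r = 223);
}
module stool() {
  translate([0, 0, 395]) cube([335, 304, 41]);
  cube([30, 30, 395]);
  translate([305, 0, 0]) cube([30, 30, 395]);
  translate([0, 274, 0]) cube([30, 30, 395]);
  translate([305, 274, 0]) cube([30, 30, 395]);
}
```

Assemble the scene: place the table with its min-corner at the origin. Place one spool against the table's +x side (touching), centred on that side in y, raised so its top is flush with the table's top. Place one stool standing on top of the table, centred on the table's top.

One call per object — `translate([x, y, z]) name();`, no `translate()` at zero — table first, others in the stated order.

table();
translate([873, 179, 468]) spool();
translate([269, 250, 699]) stool();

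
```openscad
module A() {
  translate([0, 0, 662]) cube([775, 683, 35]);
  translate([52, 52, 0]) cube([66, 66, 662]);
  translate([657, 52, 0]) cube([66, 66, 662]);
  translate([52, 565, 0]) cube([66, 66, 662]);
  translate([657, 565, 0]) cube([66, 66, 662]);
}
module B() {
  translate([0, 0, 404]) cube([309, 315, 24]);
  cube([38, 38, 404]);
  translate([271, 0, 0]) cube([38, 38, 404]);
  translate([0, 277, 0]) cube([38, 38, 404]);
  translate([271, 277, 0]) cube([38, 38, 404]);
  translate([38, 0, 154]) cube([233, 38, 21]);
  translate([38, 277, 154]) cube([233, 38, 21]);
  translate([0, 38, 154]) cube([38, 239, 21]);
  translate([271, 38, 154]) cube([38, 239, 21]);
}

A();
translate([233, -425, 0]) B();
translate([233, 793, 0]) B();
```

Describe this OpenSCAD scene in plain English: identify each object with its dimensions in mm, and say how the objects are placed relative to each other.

A is a table: top 775 mm (x) × 683 mm (y), 35 mm thick, upper face at z = 697 mm, on four 66×66 mm square legs, each inset 52 mm from the nearest pair of top edges, running from z = 0 to the bottom of the top.

B is a four-legged stool. The seat is 309×315 mm, 24 mm thick, top at z = 428 mm. It stands on four square legs, each 38×38 mm in cross-section, from z = 0 to the seat underside, each flush with a corner of the seat. Four stretchers, 38 mm wide and 21 mm tall, connect adjacent legs with their undersides at z = 154 mm, each running between the inner faces of the legs it joins and aligned with the legs' outer faces on the other axis.

Two stools sit around the table at the −y, +y sides.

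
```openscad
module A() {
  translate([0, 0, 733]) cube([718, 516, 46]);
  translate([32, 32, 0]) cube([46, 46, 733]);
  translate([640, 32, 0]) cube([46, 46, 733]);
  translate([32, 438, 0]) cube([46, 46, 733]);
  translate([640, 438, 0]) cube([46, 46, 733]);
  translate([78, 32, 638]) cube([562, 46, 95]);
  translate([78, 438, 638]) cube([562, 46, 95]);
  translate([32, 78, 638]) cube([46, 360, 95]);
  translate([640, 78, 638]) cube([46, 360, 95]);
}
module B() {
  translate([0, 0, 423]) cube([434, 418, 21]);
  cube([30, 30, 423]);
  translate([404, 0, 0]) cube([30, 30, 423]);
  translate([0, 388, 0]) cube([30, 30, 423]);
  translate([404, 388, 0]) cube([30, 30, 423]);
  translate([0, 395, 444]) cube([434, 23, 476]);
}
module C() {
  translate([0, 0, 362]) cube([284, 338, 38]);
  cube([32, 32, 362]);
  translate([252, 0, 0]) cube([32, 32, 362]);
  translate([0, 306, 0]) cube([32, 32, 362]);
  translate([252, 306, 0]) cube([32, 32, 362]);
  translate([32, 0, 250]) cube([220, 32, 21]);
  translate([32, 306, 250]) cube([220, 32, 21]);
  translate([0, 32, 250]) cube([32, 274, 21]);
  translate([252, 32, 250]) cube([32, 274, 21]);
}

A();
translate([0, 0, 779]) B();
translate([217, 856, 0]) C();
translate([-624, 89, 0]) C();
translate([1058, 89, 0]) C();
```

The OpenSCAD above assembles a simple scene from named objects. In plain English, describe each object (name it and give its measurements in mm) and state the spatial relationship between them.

A is a table: top 718 mm (x) × 516 mm (y), 46 mm thick, upper face at z = 779 mm, on four 46×46 mm square legs, each inset 32 mm from the nearest pair of top edges, running from z = 0 to the bottom of the top. Four apron rails, 46 mm thick and 95 mm tall, run between adjacent legs with their top edges flush with the underside of the top and their outer faces flush with the legs' outer faces.

B is a chair: 434×418 mm seat, 21 mm thick, top at z = 444 mm, on four 30 mm square corner legs flush with the seat edges. A 23 mm thick backrest slab spans the full seat width, extending 476 mm above the seat top, its back face flush with the seat's +y edge.

C is a four-legged stool. The seat is 284×338 mm, 38 mm thick, top at z = 400 mm. It stands on four square legs, each 32×32 mm in cross-section, from z = 0 to the seat underside, each flush with a corner of the seat. Four stretchers, 32 mm wide and 21 mm tall, connect adjacent legs with their undersides at z = 250 mm, each running between the inner faces of the legs it joins and aligned with the legs' outer faces on the other axis.

The chair is on top of the table. Three stools sit around the table at the +y, −x, +x sides.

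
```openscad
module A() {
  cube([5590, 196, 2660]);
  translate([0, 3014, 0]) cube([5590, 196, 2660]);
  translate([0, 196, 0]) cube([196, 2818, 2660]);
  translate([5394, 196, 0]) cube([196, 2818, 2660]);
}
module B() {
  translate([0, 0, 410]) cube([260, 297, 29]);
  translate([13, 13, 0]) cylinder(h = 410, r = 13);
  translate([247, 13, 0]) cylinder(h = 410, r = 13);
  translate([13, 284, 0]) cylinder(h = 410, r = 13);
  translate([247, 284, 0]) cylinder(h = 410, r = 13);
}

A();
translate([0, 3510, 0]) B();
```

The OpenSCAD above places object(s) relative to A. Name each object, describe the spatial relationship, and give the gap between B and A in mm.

A is a house frame. B is a stool. The stool is on the floor beside the house frame on its +y side. The gap between the stool and the house frame is 300 mm.

The stool's nearest face is 300 mm from the house frame's +y face.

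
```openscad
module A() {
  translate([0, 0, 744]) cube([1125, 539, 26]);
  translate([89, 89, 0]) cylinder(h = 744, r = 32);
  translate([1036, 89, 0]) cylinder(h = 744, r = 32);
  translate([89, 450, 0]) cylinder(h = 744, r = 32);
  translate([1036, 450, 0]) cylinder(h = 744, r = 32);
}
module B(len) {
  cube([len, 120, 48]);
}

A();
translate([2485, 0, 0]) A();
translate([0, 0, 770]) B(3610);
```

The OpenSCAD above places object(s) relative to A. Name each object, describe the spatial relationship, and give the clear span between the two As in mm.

Second table starts at x = 2485; first ends at x = 1125; clear span = 2485 − 1125 = 1360 mm.

A is a table. B is a beam. A beam spans the tops of two tables. The clear span between the two tables is 1360 mm.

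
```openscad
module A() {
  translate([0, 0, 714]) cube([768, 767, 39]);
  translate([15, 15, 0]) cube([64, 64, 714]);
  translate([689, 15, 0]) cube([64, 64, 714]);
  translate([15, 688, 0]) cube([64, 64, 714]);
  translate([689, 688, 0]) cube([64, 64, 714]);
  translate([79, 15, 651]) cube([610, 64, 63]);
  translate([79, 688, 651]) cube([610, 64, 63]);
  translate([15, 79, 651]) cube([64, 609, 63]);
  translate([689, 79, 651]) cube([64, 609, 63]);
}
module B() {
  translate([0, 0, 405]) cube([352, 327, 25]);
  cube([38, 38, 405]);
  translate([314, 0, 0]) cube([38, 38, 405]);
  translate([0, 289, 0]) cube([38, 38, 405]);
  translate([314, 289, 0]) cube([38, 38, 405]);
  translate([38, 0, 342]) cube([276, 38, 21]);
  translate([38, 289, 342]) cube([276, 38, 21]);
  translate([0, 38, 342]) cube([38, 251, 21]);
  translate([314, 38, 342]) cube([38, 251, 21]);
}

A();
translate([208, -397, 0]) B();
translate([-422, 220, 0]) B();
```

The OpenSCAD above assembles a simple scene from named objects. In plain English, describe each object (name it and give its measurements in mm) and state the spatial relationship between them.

A is a table: top 768 mm (x) × 767 mm (y), 39 mm thick, upper face at z = 753 mm, on four 64×64 mm square legs, each inset 15 mm from the nearest pair of top edges, running from z = 0 to the bottom of the top. Four apron rails, 64 mm thick and 63 mm tall, run between adjacent legs with their top edges flush with the underside of the top and their outer faces flush with the legs' outer faces.

B is a simple wooden stool: a rectangular seat 352 mm (x) by 327 mm (y), 25 mm thick, top face at z = 430 mm, on four square legs, each 38×38 mm in cross-section. The legs rest on z = 0, each flush with a corner of the seat. Four stretchers, 38 mm wide and 21 mm tall, connect adjacent legs with their undersides at z = 342 mm, each running between the inner faces of the legs it joins and aligned with the legs' outer faces on the other axis.

Two stools sit around the table at the −y, −x sides.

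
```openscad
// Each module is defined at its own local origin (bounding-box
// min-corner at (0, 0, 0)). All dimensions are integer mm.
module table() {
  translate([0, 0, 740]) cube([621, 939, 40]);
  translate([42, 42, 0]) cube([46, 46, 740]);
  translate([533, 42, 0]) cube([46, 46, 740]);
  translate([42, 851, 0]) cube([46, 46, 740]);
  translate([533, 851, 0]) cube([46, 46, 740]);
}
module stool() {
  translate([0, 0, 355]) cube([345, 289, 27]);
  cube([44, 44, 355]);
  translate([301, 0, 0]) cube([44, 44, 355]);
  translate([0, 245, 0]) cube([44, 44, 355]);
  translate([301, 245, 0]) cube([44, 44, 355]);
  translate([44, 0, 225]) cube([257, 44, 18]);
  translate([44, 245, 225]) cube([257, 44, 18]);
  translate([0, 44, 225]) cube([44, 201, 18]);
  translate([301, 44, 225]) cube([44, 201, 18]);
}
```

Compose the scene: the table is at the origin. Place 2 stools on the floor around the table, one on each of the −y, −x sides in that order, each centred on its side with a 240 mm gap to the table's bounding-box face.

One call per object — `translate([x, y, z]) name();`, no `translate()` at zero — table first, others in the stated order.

table();
translate([138, -529, 0]) stool();
translate([-585, 325, 0]) stool();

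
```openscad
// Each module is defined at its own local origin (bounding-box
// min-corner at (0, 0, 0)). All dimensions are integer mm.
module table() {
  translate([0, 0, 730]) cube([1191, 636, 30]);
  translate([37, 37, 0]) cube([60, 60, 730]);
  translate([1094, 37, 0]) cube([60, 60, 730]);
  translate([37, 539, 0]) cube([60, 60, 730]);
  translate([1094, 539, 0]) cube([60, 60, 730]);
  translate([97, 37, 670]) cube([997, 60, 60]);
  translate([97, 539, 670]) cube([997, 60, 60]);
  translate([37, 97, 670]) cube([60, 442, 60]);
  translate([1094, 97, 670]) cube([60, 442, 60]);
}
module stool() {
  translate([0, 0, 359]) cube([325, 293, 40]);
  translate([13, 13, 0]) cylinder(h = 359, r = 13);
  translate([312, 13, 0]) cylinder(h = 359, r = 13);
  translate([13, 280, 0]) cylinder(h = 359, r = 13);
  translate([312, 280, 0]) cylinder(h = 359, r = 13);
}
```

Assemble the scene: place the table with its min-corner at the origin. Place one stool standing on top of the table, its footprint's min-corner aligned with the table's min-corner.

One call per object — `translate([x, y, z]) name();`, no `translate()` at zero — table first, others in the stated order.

table();
translate([0, 0, 760]) stool();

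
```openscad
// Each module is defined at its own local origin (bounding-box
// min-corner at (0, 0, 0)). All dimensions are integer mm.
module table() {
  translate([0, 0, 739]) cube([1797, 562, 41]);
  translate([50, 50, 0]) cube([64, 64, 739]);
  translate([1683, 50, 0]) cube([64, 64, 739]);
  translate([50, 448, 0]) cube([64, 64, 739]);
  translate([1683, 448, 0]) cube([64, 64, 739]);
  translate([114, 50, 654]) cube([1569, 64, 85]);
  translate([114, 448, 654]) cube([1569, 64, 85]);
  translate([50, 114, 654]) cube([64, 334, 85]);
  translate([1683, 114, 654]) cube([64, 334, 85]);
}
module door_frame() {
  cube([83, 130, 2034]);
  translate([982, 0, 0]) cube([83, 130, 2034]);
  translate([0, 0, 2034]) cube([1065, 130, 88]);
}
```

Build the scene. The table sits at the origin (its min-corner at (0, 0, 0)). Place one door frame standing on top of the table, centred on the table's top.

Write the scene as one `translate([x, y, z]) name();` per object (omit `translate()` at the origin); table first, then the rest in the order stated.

table();
translate([366, 216, 780]) door_frame();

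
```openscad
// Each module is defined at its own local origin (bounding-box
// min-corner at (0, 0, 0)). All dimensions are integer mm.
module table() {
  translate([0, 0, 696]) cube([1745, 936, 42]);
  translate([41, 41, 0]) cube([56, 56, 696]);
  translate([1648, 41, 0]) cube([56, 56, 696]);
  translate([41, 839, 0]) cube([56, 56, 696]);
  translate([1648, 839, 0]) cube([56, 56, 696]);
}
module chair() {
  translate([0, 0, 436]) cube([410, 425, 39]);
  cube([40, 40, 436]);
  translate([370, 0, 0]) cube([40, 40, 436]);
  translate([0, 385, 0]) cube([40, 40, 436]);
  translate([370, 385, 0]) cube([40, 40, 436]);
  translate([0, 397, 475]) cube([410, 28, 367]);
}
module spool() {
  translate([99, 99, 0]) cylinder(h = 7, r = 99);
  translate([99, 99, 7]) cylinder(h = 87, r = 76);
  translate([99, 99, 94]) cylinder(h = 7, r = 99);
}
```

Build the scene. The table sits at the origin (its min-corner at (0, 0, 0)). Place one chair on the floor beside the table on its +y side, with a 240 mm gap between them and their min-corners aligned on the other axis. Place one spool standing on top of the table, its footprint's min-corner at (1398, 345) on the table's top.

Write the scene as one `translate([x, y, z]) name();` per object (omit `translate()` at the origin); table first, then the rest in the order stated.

table();
translate([0, 1176, 0]) chair();
translate([1398, 345, 738]) spool();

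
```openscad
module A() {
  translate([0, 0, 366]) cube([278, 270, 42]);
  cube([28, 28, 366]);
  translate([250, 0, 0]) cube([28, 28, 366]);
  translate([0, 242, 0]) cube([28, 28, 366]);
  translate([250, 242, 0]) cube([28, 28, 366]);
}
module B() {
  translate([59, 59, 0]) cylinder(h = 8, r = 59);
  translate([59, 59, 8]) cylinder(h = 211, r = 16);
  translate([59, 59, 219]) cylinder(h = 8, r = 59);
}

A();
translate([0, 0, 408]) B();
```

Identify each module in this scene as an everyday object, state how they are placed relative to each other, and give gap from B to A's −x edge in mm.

The spool's min-x is at 0; the stool's min-x is 0; gap = 0 mm.

A is a stool. B is a spool. The spool is on top of the stool. The gap from the spool to the stool's −x edge is 0 mm.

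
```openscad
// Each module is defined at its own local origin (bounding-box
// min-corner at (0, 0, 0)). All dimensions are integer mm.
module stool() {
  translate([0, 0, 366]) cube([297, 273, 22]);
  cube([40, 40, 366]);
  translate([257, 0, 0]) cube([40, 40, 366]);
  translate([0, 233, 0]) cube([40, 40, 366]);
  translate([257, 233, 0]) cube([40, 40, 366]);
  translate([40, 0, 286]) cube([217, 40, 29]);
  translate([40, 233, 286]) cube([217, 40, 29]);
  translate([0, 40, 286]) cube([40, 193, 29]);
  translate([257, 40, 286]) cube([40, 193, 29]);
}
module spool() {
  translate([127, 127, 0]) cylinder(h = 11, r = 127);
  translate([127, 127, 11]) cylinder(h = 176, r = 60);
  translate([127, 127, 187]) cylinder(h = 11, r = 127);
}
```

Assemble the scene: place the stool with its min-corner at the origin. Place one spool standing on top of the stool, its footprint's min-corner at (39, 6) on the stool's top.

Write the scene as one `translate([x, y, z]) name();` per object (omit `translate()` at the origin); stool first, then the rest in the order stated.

stool();
translate([39, 6, 388]) spool();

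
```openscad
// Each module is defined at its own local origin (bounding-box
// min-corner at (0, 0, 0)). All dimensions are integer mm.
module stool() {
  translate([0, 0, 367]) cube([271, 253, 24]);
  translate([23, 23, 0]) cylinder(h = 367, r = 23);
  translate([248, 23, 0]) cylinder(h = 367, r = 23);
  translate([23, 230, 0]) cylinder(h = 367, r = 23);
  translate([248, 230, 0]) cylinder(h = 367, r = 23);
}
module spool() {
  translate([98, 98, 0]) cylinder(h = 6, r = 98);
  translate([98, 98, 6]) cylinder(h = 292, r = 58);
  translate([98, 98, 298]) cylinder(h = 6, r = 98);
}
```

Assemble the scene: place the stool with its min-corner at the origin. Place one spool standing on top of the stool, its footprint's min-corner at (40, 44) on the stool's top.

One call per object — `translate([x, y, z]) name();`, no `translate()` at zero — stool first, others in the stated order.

stool();
translate([40, 44, 391]) spool();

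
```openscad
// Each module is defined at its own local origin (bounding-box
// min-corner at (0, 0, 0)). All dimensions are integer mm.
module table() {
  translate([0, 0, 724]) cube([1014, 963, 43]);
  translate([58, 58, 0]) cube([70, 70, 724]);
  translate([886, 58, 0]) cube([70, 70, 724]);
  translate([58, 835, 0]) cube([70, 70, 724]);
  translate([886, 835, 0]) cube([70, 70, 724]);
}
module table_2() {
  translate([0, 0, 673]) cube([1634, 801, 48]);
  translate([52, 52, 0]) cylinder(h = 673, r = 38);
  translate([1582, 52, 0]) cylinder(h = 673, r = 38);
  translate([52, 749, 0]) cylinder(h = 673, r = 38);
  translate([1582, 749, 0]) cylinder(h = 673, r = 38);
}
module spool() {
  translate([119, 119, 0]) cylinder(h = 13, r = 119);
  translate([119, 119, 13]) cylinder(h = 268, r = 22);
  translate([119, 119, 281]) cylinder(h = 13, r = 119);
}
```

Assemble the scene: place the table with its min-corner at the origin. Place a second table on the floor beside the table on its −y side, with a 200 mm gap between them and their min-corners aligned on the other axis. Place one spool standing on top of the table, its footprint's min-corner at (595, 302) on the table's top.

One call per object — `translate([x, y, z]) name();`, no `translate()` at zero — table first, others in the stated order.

table();
translate([0, -1001, 0]) table_2();
translate([595, 302, 767]) spool();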